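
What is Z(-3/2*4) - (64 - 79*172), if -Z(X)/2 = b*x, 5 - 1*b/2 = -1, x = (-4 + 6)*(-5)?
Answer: 13764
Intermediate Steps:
x = -10 (x = 2*(-5) = -10)
b = 12 (b = 10 - 2*(-1) = 10 + 2 = 12)
Z(X) = 240 (Z(X) = -24*(-10) = -2*(-120) = 240)
Z(-3/2*4) - (64 - 79*172) = 240 - (64 - 79*172) = 240 - (64 - 13588) = 240 - 1*(-13524) = 240 + 13524 = 13764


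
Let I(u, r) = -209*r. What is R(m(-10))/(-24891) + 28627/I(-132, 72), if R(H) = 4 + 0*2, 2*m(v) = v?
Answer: -237538283/124853256 ≈ -1.9025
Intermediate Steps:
m(v) = v/2
R(H) = 4 (R(H) = 4 + 0 = 4)
R(m(-10))/(-24891) + 28627/I(-132, 72) = 4/(-24891) + 28627/((-209*72)) = 4*(-1/24891) + 28627/(-15048) = -4/24891 + 28627*(-1/15048) = -4/24891 - 28627/15048 = -237538283/124853256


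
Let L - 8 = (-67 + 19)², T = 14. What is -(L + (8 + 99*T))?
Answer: -3706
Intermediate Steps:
L = 2312 (L = 8 + (-67 + 19)² = 8 + (-48)² = 8 + 2304 = 2312)
-(L + (8 + 99*T)) = -(2312 + (8 + 99*14)) = -(2312 + (8 + 1386)) = -(2312 + 1394) = -1*3706 = -3706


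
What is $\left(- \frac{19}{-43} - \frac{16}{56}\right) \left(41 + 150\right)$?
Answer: $\frac{8977}{301} \approx 29.824$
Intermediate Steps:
$\left(- \frac{19}{-43} - \frac{16}{56}\right) \left(41 + 150\right) = \left(\left(-19\right) \left(- \frac{1}{43}\right) - \frac{2}{7}\right) 191 = \left(\frac{19}{43} - \frac{2}{7}\right) 191 = \frac{47}{301} \cdot 191 = \frac{8977}{301}$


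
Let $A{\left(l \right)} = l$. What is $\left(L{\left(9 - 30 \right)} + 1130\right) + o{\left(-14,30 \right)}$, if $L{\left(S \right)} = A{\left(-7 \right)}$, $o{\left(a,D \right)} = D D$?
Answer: $2023$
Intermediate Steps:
$o{\left(a,D \right)} = D^{2}$
$L{\left(S \right)} = -7$
$\left(L{\left(9 - 30 \right)} + 1130\right) + o{\left(-14,30 \right)} = \left(-7 + 1130\right) + 30^{2} = 1123 + 900 = 2023$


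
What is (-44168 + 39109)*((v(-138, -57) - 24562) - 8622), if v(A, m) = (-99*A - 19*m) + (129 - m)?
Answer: 92341927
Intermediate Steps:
v(A, m) = 129 - 99*A - 20*m
(-44168 + 39109)*((v(-138, -57) - 24562) - 8622) = (-44168 + 39109)*(((129 - 99*(-138) - 20*(-57)) - 24562) - 8622) = -5059*(((129 + 13662 + 1140) - 24562) - 8622) = -5059*((14931 - 24562) - 8622) = -5059*(-9631 - 8622) = -5059*(-18253) = 92341927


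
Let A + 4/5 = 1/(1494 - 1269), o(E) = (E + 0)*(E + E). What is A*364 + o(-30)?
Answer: 339844/225 ≈ 1510.4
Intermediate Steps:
o(E) = 2*E² (o(E) = E*(2*E) = 2*E²)
A = -179/225 (A = -⅘ + 1/(1494 - 1269) = -⅘ + 1/225 = -179/225 ≈ -0.79556)
A*364 + o(-30) = -179/225*364 + 2*(-30)² = -65156/225 + 2*900 = -65156/225 + 1800 = 339844/225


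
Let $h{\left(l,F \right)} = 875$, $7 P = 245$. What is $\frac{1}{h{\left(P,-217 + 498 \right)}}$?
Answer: $\frac{1}{875} \approx 0.0011429$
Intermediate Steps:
$P = 35$ ($P = \frac{1}{7} \cdot 245 = 35$)
$\frac{1}{h{\left(P,-217 + 498 \right)}} = \frac{1}{875}$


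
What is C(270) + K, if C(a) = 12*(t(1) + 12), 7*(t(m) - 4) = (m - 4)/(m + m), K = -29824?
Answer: -207442/7 ≈ -29635.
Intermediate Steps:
t(m) = 4 + (-4 + m)/(14*m) (t(m) = 4 + ((m - 4)/(m + m))/7 = 4 + ((-4 + m)/((2*m)))/7 = 4 + ((-4 + m)*(1/(2*m)))/7 = 4 + ((-4 + m)/(2*m))/7 = 4 + (-4 + m)/(14*m))
C(a) = 1326/7 (C(a) = 12*((1/14)*(-4 + 57*1)/1 + 12) = 12*((1/14)*1*(-4 + 57) + 12) = 12*((1/14)*1*53 + 12) = 12*(53/14 + 12) = 12*(221/14) = 1326/7)
C(270) + K = 1326/7 - 29824 = -207442/7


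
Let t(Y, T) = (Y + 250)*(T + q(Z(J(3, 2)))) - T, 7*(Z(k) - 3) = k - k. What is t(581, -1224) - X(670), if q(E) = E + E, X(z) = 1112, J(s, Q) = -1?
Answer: -1012046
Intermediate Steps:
Z(k) = 3 (Z(k) = 3 + (k - k)/7 = 3 + (1/7)*0 = 3 + 0 = 3)
q(E) = 2*E
t(Y, T) = -T + (6 + T)*(250 + Y) (t(Y, T) = (Y + 250)*(T + 2*3) - T = (250 + Y)*(T + 6) - T = (250 + Y)*(6 + T) - T = (6 + T)*(250 + Y) - T = -T + (6 + T)*(250 + Y))
t(581, -1224) - X(670) = (1500 + 6*581 + 249*(-1224) - 1224*581) - 1*1112 = (1500 + 3486 - 304776 - 711144) - 1112 = -1010934 - 1112 = -1012046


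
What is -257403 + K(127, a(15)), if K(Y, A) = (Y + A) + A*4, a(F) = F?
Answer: -257201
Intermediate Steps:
K(Y, A) = Y + 5*A (K(Y, A) = (A + Y) + 4*A = Y + 5*A)
-257403 + K(127, a(15)) = -257403 + (127 + 5*15) = -257403 + (127 + 75) = -257403 + 202 = -257201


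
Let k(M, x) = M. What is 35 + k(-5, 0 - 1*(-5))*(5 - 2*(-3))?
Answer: -20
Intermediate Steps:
35 + k(-5, 0 - 1*(-5))*(5 - 2*(-3)) = 35 - 5*(5 - 2*(-3)) = 35 - 5*(5 + 6) = 35 - 5*11 = 35 - 55 = -20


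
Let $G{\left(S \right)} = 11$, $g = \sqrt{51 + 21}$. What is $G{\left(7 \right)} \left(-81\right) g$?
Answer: $- 5346 \sqrt{2} \approx -7560.4$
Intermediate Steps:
$g = 6 \sqrt{2}$ ($g = \sqrt{72} = 6 \sqrt{2} \approx 8.4853$)
$G{\left(7 \right)} \left(-81\right) g = 11 \left(-81\right) 6 \sqrt{2} = - 891 \cdot 6 \sqrt{2} = - 5346 \sqrt{2}$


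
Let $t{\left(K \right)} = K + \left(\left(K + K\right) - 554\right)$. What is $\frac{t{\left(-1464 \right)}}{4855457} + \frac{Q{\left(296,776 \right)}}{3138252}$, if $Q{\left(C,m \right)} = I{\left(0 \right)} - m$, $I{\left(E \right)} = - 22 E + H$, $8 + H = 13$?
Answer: $- \frac{6421783913}{5079215880388} \approx -0.0012643$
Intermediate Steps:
$H = 5$ ($H = -8 + 13 = 5$)
$I{\left(E \right)} = 5 - 22 E$ ($I{\left(E \right)} = - 22 E + 5 = 5 - 22 E$)
$Q{\left(C,m \right)} = 5 - m$ ($Q{\left(C,m \right)} = \left(5 - 0\right) - m = \left(5 + 0\right) - m = 5 - m$)
$t{\left(K \right)} = -554 + 3 K$ ($t{\left(K \right)} = K + \left(2 K - 554\right) = K + \left(-554 + 2 K\right) = -554 + 3 K$)
$\frac{t{\left(-1464 \right)}}{4855457} + \frac{Q{\left(296,776 \right)}}{3138252} = \frac{-554 + 3 \left(-1464\right)}{4855457} + \frac{5 - 776}{3138252} = \left(-554 - 4392\right) \frac{1}{4855457} + \left(5 - 776\right) \frac{1}{3138252} = \left(-4946\right) \frac{1}{4855457} - \frac{257}{1046084} = - \frac{4946}{4855457} - \frac{257}{1046084} = - \frac{6421783913}{5079215880388}$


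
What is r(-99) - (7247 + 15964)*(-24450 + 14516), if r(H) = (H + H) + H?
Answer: 230577777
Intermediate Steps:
r(H) = 3*H (r(H) = 2*H + H = 3*H)
r(-99) - (7247 + 15964)*(-24450 + 14516) = 3*(-99) - (7247 + 15964)*(-24450 + 14516) = -297 - 23211*(-9934) = -297 - 1*(-230578074) = -297 + 230578074 = 230577777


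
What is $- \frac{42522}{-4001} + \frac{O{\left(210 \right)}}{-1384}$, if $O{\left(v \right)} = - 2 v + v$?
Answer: $\frac{29845329}{2768692} \approx 10.78$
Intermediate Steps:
$O{\left(v \right)} = - v$
$- \frac{42522}{-4001} + \frac{O{\left(210 \right)}}{-1384} = - \frac{42522}{-4001} + \frac{\left(-1\right) 210}{-1384} = \left(-42522\right) \left(- \frac{1}{4001}\right) - - \frac{105}{692} = \frac{42522}{4001} + \frac{105}{692} = \frac{29845329}{2768692}$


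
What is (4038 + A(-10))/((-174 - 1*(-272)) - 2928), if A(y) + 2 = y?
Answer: -2013/1415 ≈ -1.4226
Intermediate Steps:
A(y) = -2 + y
(4038 + A(-10))/((-174 - 1*(-272)) - 2928) = (4038 + (-2 - 10))/((-174 - 1*(-272)) - 2928) = (4038 - 12)/((-174 + 272) - 2928) = 4026/(98 - 2928) = 4026/(-2830) = 4026*(-1/2830) = -2013/1415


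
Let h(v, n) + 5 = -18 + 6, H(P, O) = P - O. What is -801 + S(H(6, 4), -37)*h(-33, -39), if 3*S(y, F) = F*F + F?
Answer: -8349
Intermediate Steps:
h(v, n) = -17 (h(v, n) = -5 + (-18 + 6) = -5 - 12 = -17)
S(y, F) = F/3 + F²/3 (S(y, F) = (F*F + F)/3 = (F² + F)/3 = (F + F²)/3 = F/3 + F²/3)
-801 + S(H(6, 4), -37)*h(-33, -39) = -801 + ((⅓)*(-37)*(1 - 37))*(-17) = -801 + ((⅓)*(-37)*(-36))*(-17) = -801 + 444*(-17) = -801 - 7548 = -8349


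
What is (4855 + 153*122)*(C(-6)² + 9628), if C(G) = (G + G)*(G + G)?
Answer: 714191644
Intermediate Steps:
C(G) = 4*G² (C(G) = (2*G)*(2*G) = 4*G²)
(4855 + 153*122)*(C(-6)² + 9628) = (4855 + 153*122)*((4*(-6)²)² + 9628) = (4855 + 18666)*((4*36)² + 9628) = 23521*(144² + 9628) = 23521*(20736 + 9628) = 23521*30364 = 714191644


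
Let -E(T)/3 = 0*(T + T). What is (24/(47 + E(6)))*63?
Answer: 1512/47 ≈ 32.170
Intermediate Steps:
E(T) = 0 (E(T) = -0*(T + T) = -0*2*T = -3*0 = 0)
(24/(47 + E(6)))*63 = (24/(47 + 0))*63 = (24/47)*63 = 1512/47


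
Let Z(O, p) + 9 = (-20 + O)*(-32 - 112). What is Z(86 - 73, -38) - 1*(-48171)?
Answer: 49170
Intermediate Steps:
Z(O, p) = 2871 - 144*O (Z(O, p) = -9 + (-20 + O)*(-32 - 112) = -9 + (-20 + O)*(-144) = -9 + (2880 - 144*O) = 2871 - 144*O)
Z(86 - 73, -38) - 1*(-48171) = (2871 - 144*(86 - 73)) - 1*(-48171) = (2871 - 144*13) + 48171 = (2871 - 1872) + 48171 = 999 + 48171 = 49170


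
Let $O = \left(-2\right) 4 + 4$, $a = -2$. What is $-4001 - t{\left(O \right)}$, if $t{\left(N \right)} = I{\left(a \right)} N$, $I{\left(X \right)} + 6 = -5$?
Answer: $-4045$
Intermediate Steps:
$O = -4$ ($O = -8 + 4 = -4$)
$I{\left(X \right)} = -11$ ($I{\left(X \right)} = -6 - 5 = -11$)
$t{\left(N \right)} = - 11 N$
$-4001 - t{\left(O \right)} = -4001 - \left(-11\right) \left(-4\right) = -4001 - 44 = -4045$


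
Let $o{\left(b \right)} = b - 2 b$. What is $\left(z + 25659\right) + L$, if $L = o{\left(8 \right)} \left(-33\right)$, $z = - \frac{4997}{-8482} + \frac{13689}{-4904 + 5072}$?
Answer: $\frac{6176100407}{237496} \approx 26005.0$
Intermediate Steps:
$o{\left(b \right)} = - b$
$z = \frac{19491599}{237496}$ ($z = \left(-4997\right) \left(- \frac{1}{8482}\right) + \frac{13689}{168} = \frac{4997}{8482} + 13689 \cdot \frac{1}{168} = \frac{4997}{8482} + \frac{4563}{56} = \frac{19491599}{237496} \approx 82.071$)
$L = 264$ ($L = \left(-1\right) 8 \left(-33\right) = \left(-8\right) \left(-33\right) = 264$)
$\left(z + 25659\right) + L = \left(\frac{19491599}{237496} + 25659\right) + 264 = \frac{6113401463}{237496} + 264 = \frac{6176100407}{237496}$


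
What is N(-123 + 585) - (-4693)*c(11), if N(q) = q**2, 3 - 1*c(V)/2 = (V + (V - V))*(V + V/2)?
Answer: -1461957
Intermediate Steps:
c(V) = 6 - 3*V**2 (c(V) = 6 - 2*(V + (V - V))*(V + V/2) = 6 - 2*(V + 0)*(V + V*(1/2)) = 6 - 2*V*(V + V/2) = 6 - 2*V*3*V/2 = 6 - 3*V**2)
N(-123 + 585) - (-4693)*c(11) = (-123 + 585)**2 - (-4693)*(6 - 3*11**2) = 462**2 - (-4693)*(6 - 3*121) = 213444 - (-4693)*(6 - 363) = 213444 - (-4693)*(-357) = 213444 - 1*1675401 = 213444 - 1675401 = -1461957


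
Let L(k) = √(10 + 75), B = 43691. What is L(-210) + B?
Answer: 43691 + √85 ≈ 43700.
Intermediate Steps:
L(k) = √85
L(-210) + B = √85 + 43691 = 43691 + √85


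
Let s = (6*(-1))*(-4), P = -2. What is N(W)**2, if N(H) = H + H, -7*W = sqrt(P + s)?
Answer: 88/49 ≈ 1.7959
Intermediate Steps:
s = 24 (s = -6*(-4) = 24)
W = -sqrt(22)/7 (W = -sqrt(-2 + 24)/7 = -sqrt(22)/7 ≈ -0.67006)
N(H) = 2*H
N(W)**2 = (2*(-sqrt(22)/7))**2 = (-2*sqrt(22)/7)**2 = 88/49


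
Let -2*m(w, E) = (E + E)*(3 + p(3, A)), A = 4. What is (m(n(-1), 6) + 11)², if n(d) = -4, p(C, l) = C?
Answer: 625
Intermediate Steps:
m(w, E) = -6*E (m(w, E) = -(E + E)*(3 + 3)/2 = -2*E*6/2 = -6*E)
(m(n(-1), 6) + 11)² = (-6*6 + 11)² = (-36 + 11)² = (-25)² = 625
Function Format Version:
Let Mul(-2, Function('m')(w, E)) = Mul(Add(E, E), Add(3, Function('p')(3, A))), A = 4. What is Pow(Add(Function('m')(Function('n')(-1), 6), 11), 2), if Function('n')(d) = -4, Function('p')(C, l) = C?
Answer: 625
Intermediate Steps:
Function('m')(w, E) = Mul(-6, E) (Function('m')(w, E) = Mul(Rational(-1, 2), Mul(Add(E, E), Add(3, 3))) = Mul(Rational(-1, 2), Mul(Mul(2, E), 6)) = Mul(Rational(-1, 2), Mul(12, E)) = Mul(-6, E))
Pow(Add(Function('m')(Function('n')(-1), 6), 11), 2) = Pow(Add(Mul(-6, 6), 11), 2) = Pow(Add(-36, 11), 2) = Pow(-25, 2) = 625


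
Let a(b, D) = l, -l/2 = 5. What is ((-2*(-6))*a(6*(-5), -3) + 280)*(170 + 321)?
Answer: 78560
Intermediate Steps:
l = -10 (l = -2*5 = -10)
a(b, D) = -10
((-2*(-6))*a(6*(-5), -3) + 280)*(170 + 321) = (-2*(-6)*(-10) + 280)*(170 + 321) = (12*(-10) + 280)*491 = (-120 + 280)*491 = 160*491 = 78560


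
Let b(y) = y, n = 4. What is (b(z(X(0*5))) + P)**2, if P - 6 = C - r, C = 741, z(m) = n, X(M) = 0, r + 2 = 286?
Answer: 218089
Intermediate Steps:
r = 284 (r = -2 + 286 = 284)
z(m) = 4
P = 463 (P = 6 + (741 - 1*284) = 6 + (741 - 284) = 6 + 457 = 463)
(b(z(X(0*5))) + P)**2 = (4 + 463)**2 = 467**2 = 218089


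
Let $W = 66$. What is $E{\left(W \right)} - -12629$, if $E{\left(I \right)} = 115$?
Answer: $12744$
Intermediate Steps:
$E{\left(W \right)} - -12629 = 115 - -12629 = 115 + 12629 = 12744$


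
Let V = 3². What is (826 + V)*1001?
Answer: 835835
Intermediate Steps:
V = 9
(826 + V)*1001 = (826 + 9)*1001 = 835*1001 = 835835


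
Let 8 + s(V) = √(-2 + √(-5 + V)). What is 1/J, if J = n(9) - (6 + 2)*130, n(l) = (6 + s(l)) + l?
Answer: -1/1033 ≈ -0.00096805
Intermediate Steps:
s(V) = -8 + √(-2 + √(-5 + V))
n(l) = -2 + l + √(-2 + √(-5 + l)) (n(l) = (6 + (-8 + √(-2 + √(-5 + l)))) + l = (-2 + √(-2 + √(-5 + l))) + l = -2 + l + √(-2 + √(-5 + l)))
J = -1033 (J = (-2 + 9 + √(-2 + √(-5 + 9))) - (6 + 2)*130 = (-2 + 9 + √(-2 + √4)) - 1*8*130 = (-2 + 9 + √(-2 + 2)) - 8*130 = (-2 + 9 + √0) - 1040 = (-2 + 9 + 0) - 1040 = 7 - 1040 = -1033)
1/J = 1/(-1033) = -1/1033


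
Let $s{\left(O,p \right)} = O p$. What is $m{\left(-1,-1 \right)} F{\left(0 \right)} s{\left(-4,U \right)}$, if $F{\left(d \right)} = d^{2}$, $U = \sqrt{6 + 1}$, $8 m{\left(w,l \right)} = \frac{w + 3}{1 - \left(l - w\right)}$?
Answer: $0$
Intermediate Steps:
$m{\left(w,l \right)} = \frac{3 + w}{8 \left(1 + w - l\right)}$ ($m{\left(w,l \right)} = \frac{\left(w + 3\right) \frac{1}{1 - \left(l - w\right)}}{8} = \frac{\left(3 + w\right) \frac{1}{1 + w - l}}{8} = \frac{\frac{1}{1 + w - l} \left(3 + w\right)}{8} = \frac{3 + w}{8 \left(1 + w - l\right)}$)
$U = \sqrt{7} \approx 2.6458$
$m{\left(-1,-1 \right)} F{\left(0 \right)} s{\left(-4,U \right)} = \frac{3 - 1}{8 \left(1 - 1 - -1\right)} 0^{2} \left(- 4 \sqrt{7}\right) = \frac{1}{8} \frac{1}{1 - 1 + 1} \cdot 2 \cdot 0 \left(- 4 \sqrt{7}\right) = \frac{1}{8} \cdot 1^{-1} \cdot 2 \cdot 0 \left(- 4 \sqrt{7}\right) = \frac{1}{8} \cdot 1 \cdot 2 \cdot 0 \left(- 4 \sqrt{7}\right) = \frac{1}{4} \cdot 0 \left(- 4 \sqrt{7}\right) = 0 \left(- 4 \sqrt{7}\right) = 0$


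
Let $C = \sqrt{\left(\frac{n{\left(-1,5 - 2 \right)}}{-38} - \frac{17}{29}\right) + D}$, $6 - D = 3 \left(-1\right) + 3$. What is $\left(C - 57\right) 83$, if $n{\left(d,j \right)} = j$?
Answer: $-4731 + \frac{83 \sqrt{6478658}}{1102} \approx -4539.3$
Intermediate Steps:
$D = 6$ ($D = 6 - \left(3 \left(-1\right) + 3\right) = 6 - \left(-3 + 3\right) = 6 - 0 = 6 + 0 = 6$)
$C = \frac{\sqrt{6478658}}{1102}$ ($C = \sqrt{\left(\frac{5 - 2}{-38} - \frac{17}{29}\right) + 6} = \sqrt{\left(3 \left(- \frac{1}{38}\right) - \frac{17}{29}\right) + 6} = \sqrt{\left(- \frac{3}{38} - \frac{17}{29}\right) + 6} = \sqrt{- \frac{733}{1102} + 6} = \sqrt{\frac{5879}{1102}} = \frac{\sqrt{6478658}}{1102} \approx 2.3097$)
$\left(C - 57\right) 83 = \left(\frac{\sqrt{6478658}}{1102} - 57\right) 83 = \left(-57 + \frac{\sqrt{6478658}}{1102}\right) 83 = -4731 + \frac{83 \sqrt{6478658}}{1102}$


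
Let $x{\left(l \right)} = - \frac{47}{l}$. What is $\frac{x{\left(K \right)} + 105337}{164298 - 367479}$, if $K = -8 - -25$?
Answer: $- \frac{596894}{1151359} \approx -0.51843$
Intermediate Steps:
$K = 17$ ($K = -8 + 25 = 17$)
$\frac{x{\left(K \right)} + 105337}{164298 - 367479} = \frac{- \frac{47}{17} + 105337}{164298 - 367479} = \frac{\left(-47\right) \frac{1}{17} + 105337}{-203181} = \left(- \frac{47}{17} + 105337\right) \left(- \frac{1}{203181}\right) = \frac{1790682}{17} \left(- \frac{1}{203181}\right) = - \frac{596894}{1151359}$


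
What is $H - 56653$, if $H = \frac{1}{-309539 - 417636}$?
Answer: $- \frac{41196645276}{727175} \approx -56653.0$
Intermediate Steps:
$H = - \frac{1}{727175}$ ($H = \frac{1}{-727175} = - \frac{1}{727175} \approx -1.3752 \cdot 10^{-6}$)
$H - 56653 = - \frac{1}{727175} - 56653 = - \frac{41196645276}{727175}$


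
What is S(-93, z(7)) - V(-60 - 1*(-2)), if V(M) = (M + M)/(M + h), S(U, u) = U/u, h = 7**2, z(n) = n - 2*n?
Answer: 25/63 ≈ 0.39683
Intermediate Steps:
z(n) = -n
h = 49
V(M) = 2*M/(49 + M) (V(M) = (M + M)/(M + 49) = (2*M)/(49 + M) = 2*M/(49 + M))
S(-93, z(7)) - V(-60 - 1*(-2)) = -93/((-1*7)) - 2*(-60 - 1*(-2))/(49 + (-60 - 1*(-2))) = -93/(-7) - 2*(-60 + 2)/(49 + (-60 + 2)) = -93*(-1/7) - 2*(-58)/(49 - 58) = 93/7 - 2*(-58)/(-9) = 93/7 - 2*(-58)*(-1)/9 = 93/7 - 1*116/9 = 93/7 - 116/9 = 25/63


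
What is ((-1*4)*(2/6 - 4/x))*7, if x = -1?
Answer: -364/3 ≈ -121.33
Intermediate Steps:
((-1*4)*(2/6 - 4/x))*7 = ((-1*4)*(2/6 - 4/(-1)))*7 = -4*(2*(⅙) - 4*(-1))*7 = -4*(⅓ + 4)*7 = -4*13/3*7 = -52/3*7 = -364/3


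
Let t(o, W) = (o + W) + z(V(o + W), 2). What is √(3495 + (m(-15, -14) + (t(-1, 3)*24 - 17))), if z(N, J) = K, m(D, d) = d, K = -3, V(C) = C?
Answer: 4*√215 ≈ 58.651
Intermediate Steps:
z(N, J) = -3
t(o, W) = -3 + W + o (t(o, W) = (o + W) - 3 = (W + o) - 3 = -3 + W + o)
√(3495 + (m(-15, -14) + (t(-1, 3)*24 - 17))) = √(3495 + (-14 + ((-3 + 3 - 1)*24 - 17))) = √(3495 + (-14 + (-1*24 - 17))) = √(3495 + (-14 + (-24 - 17))) = √(3495 + (-14 - 41)) = √(3495 - 55) = √3440 = 4*√215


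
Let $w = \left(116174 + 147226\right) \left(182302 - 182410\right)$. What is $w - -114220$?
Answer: $-28332980$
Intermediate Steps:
$w = -28447200$ ($w = 263400 \left(-108\right) = -28447200$)
$w - -114220 = -28447200 - -114220 = -28447200 + 114220 = -28332980$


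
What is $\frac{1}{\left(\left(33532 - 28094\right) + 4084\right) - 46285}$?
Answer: $- \frac{1}{36763} \approx -2.7201 \cdot 10^{-5}$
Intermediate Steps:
$\frac{1}{\left(\left(33532 - 28094\right) + 4084\right) - 46285} = \frac{1}{\left(5438 + 4084\right) - 46285} = \frac{1}{9522 - 46285} = \frac{1}{-36763} = - \frac{1}{36763}$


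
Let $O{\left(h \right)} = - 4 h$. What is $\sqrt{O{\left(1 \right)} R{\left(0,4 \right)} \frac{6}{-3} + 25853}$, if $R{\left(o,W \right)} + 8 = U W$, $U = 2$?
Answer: $\sqrt{25853} \approx 160.79$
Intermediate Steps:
$R{\left(o,W \right)} = -8 + 2 W$
$\sqrt{O{\left(1 \right)} R{\left(0,4 \right)} \frac{6}{-3} + 25853} = \sqrt{\left(-4\right) 1 \left(-8 + 2 \cdot 4\right) \frac{6}{-3} + 25853} = \sqrt{- 4 \left(-8 + 8\right) 6 \left(- \frac{1}{3}\right) + 25853} = \sqrt{\left(-4\right) 0 \left(-2\right) + 25853} = \sqrt{0 \left(-2\right) + 25853} = \sqrt{0 + 25853} = \sqrt{25853}$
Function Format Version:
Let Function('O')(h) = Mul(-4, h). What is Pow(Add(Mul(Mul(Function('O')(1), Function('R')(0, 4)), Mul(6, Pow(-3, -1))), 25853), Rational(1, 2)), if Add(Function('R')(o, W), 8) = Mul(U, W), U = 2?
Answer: Pow(25853, Rational(1, 2)) ≈ 160.79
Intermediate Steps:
Function('R')(o, W) = Add(-8, Mul(2, W))
Pow(Add(Mul(Mul(Function('O')(1), Function('R')(0, 4)), Mul(6, Pow(-3, -1))), 25853), Rational(1, 2)) = Pow(Add(Mul(Mul(Mul(-4, 1), Add(-8, Mul(2, 4))), Mul(6, Pow(-3, -1))), 25853), Rational(1, 2)) = Pow(Add(Mul(Mul(-4, Add(-8, 8)), Mul(6, Rational(-1, 3))), 25853), Rational(1, 2)) = Pow(Add(Mul(Mul(-4, 0), -2), 25853), Rational(1, 2)) = Pow(Add(Mul(0, -2), 25853), Rational(1, 2)) = Pow(Add(0, 25853), Rational(1, 2)) = Pow(25853, Rational(1, 2))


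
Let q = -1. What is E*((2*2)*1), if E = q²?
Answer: 4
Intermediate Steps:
E = 1 (E = (-1)² = 1)
E*((2*2)*1) = 1*((2*2)*1) = 1*(4*1) = 1*4 = 4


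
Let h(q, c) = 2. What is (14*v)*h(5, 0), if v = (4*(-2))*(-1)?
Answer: 224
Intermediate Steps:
v = 8 (v = -8*(-1) = 8)
(14*v)*h(5, 0) = (14*8)*2 = 112*2 = 224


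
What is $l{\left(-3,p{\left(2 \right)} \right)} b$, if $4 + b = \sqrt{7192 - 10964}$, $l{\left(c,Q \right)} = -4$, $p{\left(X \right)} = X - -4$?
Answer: $16 - 8 i \sqrt{943} \approx 16.0 - 245.67 i$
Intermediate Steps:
$p{\left(X \right)} = 4 + X$ ($p{\left(X \right)} = X + 4 = 4 + X$)
$b = -4 + 2 i \sqrt{943}$ ($b = -4 + \sqrt{7192 - 10964} = -4 + \sqrt{-3772} = -4 + 2 i \sqrt{943} \approx -4.0 + 61.417 i$)
$l{\left(-3,p{\left(2 \right)} \right)} b = - 4 \left(-4 + 2 i \sqrt{943}\right) = 16 - 8 i \sqrt{943}$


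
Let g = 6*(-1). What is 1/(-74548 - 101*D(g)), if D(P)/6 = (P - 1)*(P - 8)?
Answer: -1/133936 ≈ -7.4663e-6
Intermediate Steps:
g = -6
D(P) = 6*(-1 + P)*(-8 + P) (D(P) = 6*((P - 1)*(P - 8)) = 6*((-1 + P)*(-8 + P)) = 6*(-1 + P)*(-8 + P))
1/(-74548 - 101*D(g)) = 1/(-74548 - 101*(48 - 54*(-6) + 6*(-6)²)) = 1/(-74548 - 101*(48 + 324 + 6*36)) = 1/(-74548 - 101*(48 + 324 + 216)) = 1/(-74548 - 101*588) = 1/(-74548 - 59388) = 1/(-133936) = -1/133936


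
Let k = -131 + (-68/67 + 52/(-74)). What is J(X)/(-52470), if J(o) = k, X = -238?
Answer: 109669/43357710 ≈ 0.0025294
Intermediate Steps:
k = -329007/2479 (k = -131 + (-68*1/67 + 52*(-1/74)) = -131 + (-68/67 - 26/37) = -131 - 4258/2479 = -329007/2479 ≈ -132.72)
J(o) = -329007/2479
J(X)/(-52470) = -329007/2479/(-52470) = -329007/2479*(-1/52470) = 109669/43357710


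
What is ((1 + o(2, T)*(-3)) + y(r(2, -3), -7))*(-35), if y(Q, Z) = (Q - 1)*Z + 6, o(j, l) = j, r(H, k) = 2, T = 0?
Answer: 210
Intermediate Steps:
y(Q, Z) = 6 + Z*(-1 + Q) (y(Q, Z) = (-1 + Q)*Z + 6 = Z*(-1 + Q) + 6 = 6 + Z*(-1 + Q))
((1 + o(2, T)*(-3)) + y(r(2, -3), -7))*(-35) = ((1 + 2*(-3)) + (6 - 1*(-7) + 2*(-7)))*(-35) = ((1 - 6) + (6 + 7 - 14))*(-35) = (-5 - 1)*(-35) = -6*(-35) = 210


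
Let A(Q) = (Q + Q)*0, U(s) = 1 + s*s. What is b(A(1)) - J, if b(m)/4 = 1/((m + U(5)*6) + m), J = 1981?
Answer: -77258/39 ≈ -1981.0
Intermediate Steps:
U(s) = 1 + s²
A(Q) = 0 (A(Q) = (2*Q)*0 = 0)
b(m) = 4/(156 + 2*m) (b(m) = 4/((m + (1 + 5²)*6) + m) = 4/((m + (1 + 25)*6) + m) = 4/((m + 26*6) + m) = 4/((m + 156) + m) = 4/((156 + m) + m) = 4/(156 + 2*m))
b(A(1)) - J = 2/(78 + 0) - 1*1981 = 2/78 - 1981 = 2*(1/78) - 1981 = 1/39 - 1981 = -77258/39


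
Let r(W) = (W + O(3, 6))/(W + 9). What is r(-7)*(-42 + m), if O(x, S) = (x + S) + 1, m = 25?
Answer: -51/2 ≈ -25.500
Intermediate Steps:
O(x, S) = 1 + S + x (O(x, S) = (S + x) + 1 = 1 + S + x)
r(W) = (10 + W)/(9 + W) (r(W) = (W + (1 + 6 + 3))/(W + 9) = (W + 10)/(9 + W) = (10 + W)/(9 + W))
r(-7)*(-42 + m) = ((10 - 7)/(9 - 7))*(-42 + 25) = (3/2)*(-17) = -51/2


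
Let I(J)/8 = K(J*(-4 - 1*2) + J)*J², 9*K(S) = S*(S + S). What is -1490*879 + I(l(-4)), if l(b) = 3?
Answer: -1306110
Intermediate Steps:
K(S) = 2*S²/9 (K(S) = (S*(S + S))/9 = (S*(2*S))/9 = (2*S²)/9 = 2*S²/9)
I(J) = 400*J⁴/9 (I(J) = 8*((2*(J*(-4 - 1*2) + J)²/9)*J²) = 8*((2*(J*(-4 - 2) + J)²/9)*J²) = 8*((2*(J*(-6) + J)²/9)*J²) = 8*((2*(-6*J + J)²/9)*J²) = 8*((2*(-5*J)²/9)*J²) = 8*((2*(25*J²)/9)*J²) = 8*((50*J²/9)*J²) = 8*(50*J⁴/9) = 400*J⁴/9)
-1490*879 + I(l(-4)) = -1490*879 + (400/9)*3⁴ = -1309710 + (400/9)*81 = -1309710 + 3600 = -1306110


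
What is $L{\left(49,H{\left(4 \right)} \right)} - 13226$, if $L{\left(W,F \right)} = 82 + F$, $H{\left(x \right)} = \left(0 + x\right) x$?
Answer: $-13128$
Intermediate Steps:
$H{\left(x \right)} = x^{2}$ ($H{\left(x \right)} = x x = x^{2}$)
$L{\left(49,H{\left(4 \right)} \right)} - 13226 = \left(82 + 4^{2}\right) - 13226 = \left(82 + 16\right) - 13226 = 98 - 13226 = -13128$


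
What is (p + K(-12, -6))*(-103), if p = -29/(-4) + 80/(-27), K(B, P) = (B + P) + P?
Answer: 219287/108 ≈ 2030.4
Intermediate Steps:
K(B, P) = B + 2*P
p = 463/108 (p = -29*(-¼) + 80*(-1/27) = 29/4 - 80/27 = 463/108 ≈ 4.2870)
(p + K(-12, -6))*(-103) = (463/108 + (-12 + 2*(-6)))*(-103) = (463/108 + (-12 - 12))*(-103) = (463/108 - 24)*(-103) = -2129/108*(-103) = 219287/108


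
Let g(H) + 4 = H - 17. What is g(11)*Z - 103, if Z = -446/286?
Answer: -12499/143 ≈ -87.406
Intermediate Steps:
Z = -223/143 (Z = -446*1/286 = -223/143 ≈ -1.5594)
g(H) = -21 + H (g(H) = -4 + (H - 17) = -4 + (-17 + H) = -21 + H)
g(11)*Z - 103 = (-21 + 11)*(-223/143) - 103 = -10*(-223/143) - 103 = 2230/143 - 103 = -12499/143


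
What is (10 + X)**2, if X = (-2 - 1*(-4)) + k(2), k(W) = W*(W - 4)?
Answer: 64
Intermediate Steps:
k(W) = W*(-4 + W)
X = -2 (X = (-2 - 1*(-4)) + 2*(-4 + 2) = (-2 + 4) + 2*(-2) = 2 - 4 = -2)
(10 + X)**2 = (10 - 2)**2 = 8**2 = 64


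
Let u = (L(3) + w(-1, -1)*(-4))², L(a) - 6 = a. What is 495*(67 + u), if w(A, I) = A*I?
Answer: 45540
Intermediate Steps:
L(a) = 6 + a
u = 25 (u = ((6 + 3) - 1*(-1)*(-4))² = (9 + 1*(-4))² = (9 - 4)² = 5² = 25)
495*(67 + u) = 495*(67 + 25) = 495*92 = 45540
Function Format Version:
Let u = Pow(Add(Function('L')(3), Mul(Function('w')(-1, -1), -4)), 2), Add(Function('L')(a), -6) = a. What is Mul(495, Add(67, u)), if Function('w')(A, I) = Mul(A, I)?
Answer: 45540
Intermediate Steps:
Function('L')(a) = Add(6, a)
u = 25 (u = Pow(Add(Add(6, 3), Mul(Mul(-1, -1), -4)), 2) = Pow(Add(9, Mul(1, -4)), 2) = Pow(Add(9, -4), 2) = Pow(5, 2) = 25)
Mul(495, Add(67, u)) = Mul(495, Add(67, 25)) = Mul(495, 92) = 45540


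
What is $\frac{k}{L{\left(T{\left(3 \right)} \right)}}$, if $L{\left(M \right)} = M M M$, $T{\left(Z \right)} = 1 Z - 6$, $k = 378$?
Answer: $-14$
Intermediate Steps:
$T{\left(Z \right)} = -6 + Z$ ($T{\left(Z \right)} = Z - 6 = -6 + Z$)
$L{\left(M \right)} = M^{3}$ ($L{\left(M \right)} = M^{2} M = M^{3}$)
$\frac{k}{L{\left(T{\left(3 \right)} \right)}} = \frac{378}{\left(-6 + 3\right)^{3}} = \frac{378}{\left(-3\right)^{3}} = \frac{378}{-27} = 378 \left(- \frac{1}{27}\right) = -14$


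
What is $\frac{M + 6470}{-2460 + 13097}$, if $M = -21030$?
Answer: $- \frac{14560}{10637} \approx -1.3688$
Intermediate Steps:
$\frac{M + 6470}{-2460 + 13097} = \frac{-21030 + 6470}{-2460 + 13097} = - \frac{14560}{10637}$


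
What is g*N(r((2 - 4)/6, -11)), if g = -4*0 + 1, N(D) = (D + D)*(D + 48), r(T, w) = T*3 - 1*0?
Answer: -94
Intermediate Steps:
r(T, w) = 3*T (r(T, w) = 3*T + 0 = 3*T)
N(D) = 2*D*(48 + D) (N(D) = (2*D)*(48 + D) = 2*D*(48 + D))
g = 1 (g = 0 + 1 = 1)
g*N(r((2 - 4)/6, -11)) = 1*(2*(3*((2 - 4)/6))*(48 + 3*((2 - 4)/6))) = 1*(2*(3*((⅙)*(-2)))*(48 + 3*((⅙)*(-2)))) = 1*(2*(3*(-⅓))*(48 + 3*(-⅓))) = 1*(2*(-1)*(48 - 1)) = 1*(2*(-1)*47) = 1*(-94) = -94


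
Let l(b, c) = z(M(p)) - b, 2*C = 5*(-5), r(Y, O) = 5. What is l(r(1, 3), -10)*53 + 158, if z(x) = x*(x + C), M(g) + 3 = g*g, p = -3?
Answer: -2174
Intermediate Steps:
C = -25/2 (C = (5*(-5))/2 = (½)*(-25) = -25/2 ≈ -12.500)
M(g) = -3 + g² (M(g) = -3 + g*g = -3 + g²)
z(x) = x*(-25/2 + x) (z(x) = x*(x - 25/2) = x*(-25/2 + x))
l(b, c) = -39 - b (l(b, c) = (-3 + (-3)²)*(-25 + 2*(-3 + (-3)²))/2 - b = (-3 + 9)*(-25 + 2*(-3 + 9))/2 - b = (½)*6*(-25 + 2*6) - b = (½)*6*(-25 + 12) - b = (½)*6*(-13) - b = -39 - b)
l(r(1, 3), -10)*53 + 158 = (-39 - 1*5)*53 + 158 = (-39 - 5)*53 + 158 = -44*53 + 158 = -2332 + 158 = -2174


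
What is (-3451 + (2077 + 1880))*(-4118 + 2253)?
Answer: -943690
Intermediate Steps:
(-3451 + (2077 + 1880))*(-4118 + 2253) = (-3451 + 3957)*(-1865) = 506*(-1865) = -943690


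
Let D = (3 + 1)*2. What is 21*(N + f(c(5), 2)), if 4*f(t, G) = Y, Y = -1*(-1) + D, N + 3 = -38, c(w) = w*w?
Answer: -3255/4 ≈ -813.75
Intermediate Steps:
c(w) = w²
D = 8 (D = 4*2 = 8)
N = -41 (N = -3 - 38 = -41)
Y = 9 (Y = -1*(-1) + 8 = 1 + 8 = 9)
f(t, G) = 9/4 (f(t, G) = (¼)*9 = 9/4)
21*(N + f(c(5), 2)) = 21*(-41 + 9/4) = 21*(-155/4) = -3255/4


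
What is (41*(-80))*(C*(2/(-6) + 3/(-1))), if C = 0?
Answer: 0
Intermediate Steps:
(41*(-80))*(C*(2/(-6) + 3/(-1))) = (41*(-80))*(0*(2/(-6) + 3/(-1))) = -0*(2*(-1/6) + 3*(-1)) = -0*(-1/3 - 3) = -0*(-10)/3 = -3280*0 = 0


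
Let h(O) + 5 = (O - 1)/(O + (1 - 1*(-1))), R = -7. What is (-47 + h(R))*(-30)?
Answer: 1512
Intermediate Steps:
h(O) = -5 + (-1 + O)/(2 + O) (h(O) = -5 + (O - 1)/(O + (1 - 1*(-1))) = -5 + (-1 + O)/(O + (1 + 1)) = -5 + (-1 + O)/(O + 2) = -5 + (-1 + O)/(2 + O))
(-47 + h(R))*(-30) = (-47 + (-11 - 4*(-7))/(2 - 7))*(-30) = (-47 + (-11 + 28)/(-5))*(-30) = (-47 - 1/5*17)*(-30) = (-47 - 17/5)*(-30) = -252/5*(-30) = 1512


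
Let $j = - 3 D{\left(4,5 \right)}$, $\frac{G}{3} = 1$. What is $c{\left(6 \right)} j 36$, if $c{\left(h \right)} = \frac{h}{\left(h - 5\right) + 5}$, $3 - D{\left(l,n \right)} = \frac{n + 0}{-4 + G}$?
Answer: $-864$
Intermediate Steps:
$G = 3$ ($G = 3 \cdot 1 = 3$)
$D{\left(l,n \right)} = 3 + n$ ($D{\left(l,n \right)} = 3 - \frac{n + 0}{-4 + 3} = 3 - \frac{n}{-1} = 3 - n \left(-1\right) = 3 - - n = 3 + n$)
$c{\left(h \right)} = 1$ ($c{\left(h \right)} = \frac{h}{\left(-5 + h\right) + 5} = \frac{h}{h} = 1$)
$j = -24$ ($j = - 3 \left(3 + 5\right) = \left(-3\right) 8 = -24$)
$c{\left(6 \right)} j 36 = 1 \left(-24\right) 36 = \left(-24\right) 36 = -864$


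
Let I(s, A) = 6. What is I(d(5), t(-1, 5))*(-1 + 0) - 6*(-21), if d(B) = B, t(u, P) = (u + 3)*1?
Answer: 120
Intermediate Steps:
t(u, P) = 3 + u (t(u, P) = (3 + u)*1 = 3 + u)
I(d(5), t(-1, 5))*(-1 + 0) - 6*(-21) = 6*(-1 + 0) - 6*(-21) = 6*(-1) + 126 = -6 + 126 = 120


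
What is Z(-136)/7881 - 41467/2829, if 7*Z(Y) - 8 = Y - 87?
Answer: -762739408/52022481 ≈ -14.662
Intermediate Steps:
Z(Y) = -79/7 + Y/7 (Z(Y) = 8/7 + (Y - 87)/7 = 8/7 + (-87 + Y)/7 = 8/7 + (-87/7 + Y/7) = -79/7 + Y/7)
Z(-136)/7881 - 41467/2829 = (-79/7 + (1/7)*(-136))/7881 - 41467/2829 = (-79/7 - 136/7)*(1/7881) - 41467*1/2829 = -215/7*1/7881 - 41467/2829 = -215/55167 - 41467/2829 = -762739408/52022481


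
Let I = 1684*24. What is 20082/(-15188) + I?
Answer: 306909063/7594 ≈ 40415.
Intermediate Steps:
I = 40416
20082/(-15188) + I = 20082/(-15188) + 40416 = 20082*(-1/15188) + 40416 = -10041/7594 + 40416 = 306909063/7594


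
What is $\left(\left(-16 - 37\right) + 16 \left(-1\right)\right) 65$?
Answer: $-4485$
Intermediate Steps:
$\left(\left(-16 - 37\right) + 16 \left(-1\right)\right) 65 = \left(-53 - 16\right) 65 = \left(-69\right) 65 = -4485$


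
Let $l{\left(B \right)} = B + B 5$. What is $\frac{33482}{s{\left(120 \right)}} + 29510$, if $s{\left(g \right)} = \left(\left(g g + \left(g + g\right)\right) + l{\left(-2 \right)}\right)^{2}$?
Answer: $\frac{3157251072661}{106989192} \approx 29510.0$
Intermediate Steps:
$l{\left(B \right)} = 6 B$ ($l{\left(B \right)} = B + 5 B = 6 B$)
$s{\left(g \right)} = \left(-12 + g^{2} + 2 g\right)^{2}$ ($s{\left(g \right)} = \left(\left(g g + \left(g + g\right)\right) + 6 \left(-2\right)\right)^{2} = \left(\left(g^{2} + 2 g\right) - 12\right)^{2} = \left(-12 + g^{2} + 2 g\right)^{2}$)
$\frac{33482}{s{\left(120 \right)}} + 29510 = \frac{33482}{\left(-12 + 120^{2} + 2 \cdot 120\right)^{2}} + 29510 = \frac{33482}{\left(-12 + 14400 + 240\right)^{2}} + 29510 = \frac{33482}{14628^{2}} + 29510 = \frac{33482}{213978384} + 29510 = 33482 \cdot \frac{1}{213978384} + 29510 = \frac{16741}{106989192} + 29510 = \frac{3157251072661}{106989192}$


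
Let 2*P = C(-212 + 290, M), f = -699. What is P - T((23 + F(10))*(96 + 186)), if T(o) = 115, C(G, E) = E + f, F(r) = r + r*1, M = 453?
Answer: -238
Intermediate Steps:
F(r) = 2*r (F(r) = r + r = 2*r)
C(G, E) = -699 + E (C(G, E) = E - 699 = -699 + E)
P = -123 (P = (-699 + 453)/2 = (1/2)*(-246) = -123)
P - T((23 + F(10))*(96 + 186)) = -123 - 1*115 = -123 - 115 = -238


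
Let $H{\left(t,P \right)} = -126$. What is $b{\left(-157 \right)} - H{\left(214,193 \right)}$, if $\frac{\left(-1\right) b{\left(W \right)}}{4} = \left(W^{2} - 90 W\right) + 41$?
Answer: $-155154$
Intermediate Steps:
$b{\left(W \right)} = -164 - 4 W^{2} + 360 W$ ($b{\left(W \right)} = - 4 \left(\left(W^{2} - 90 W\right) + 41\right) = - 4 \left(41 + W^{2} - 90 W\right) = -164 - 4 W^{2} + 360 W$)
$b{\left(-157 \right)} - H{\left(214,193 \right)} = \left(-164 - 4 \left(-157\right)^{2} + 360 \left(-157\right)\right) - -126 = \left(-164 - 98596 - 56520\right) + 126 = -155280 + 126 = -155154$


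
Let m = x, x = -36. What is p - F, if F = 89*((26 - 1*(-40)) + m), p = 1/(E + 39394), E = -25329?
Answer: -37553549/14065 ≈ -2670.0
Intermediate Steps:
m = -36
p = 1/14065 (p = 1/(-25329 + 39394) = 1/14065 ≈ 7.1098e-5)
F = 2670 (F = 89*((26 - 1*(-40)) - 36) = 89*((26 + 40) - 36) = 89*(66 - 36) = 89*30 = 2670)
p - F = 1/14065 - 1*2670 = 1/14065 - 2670 = -37553549/14065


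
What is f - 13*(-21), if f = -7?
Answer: 266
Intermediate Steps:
f - 13*(-21) = -7 - 13*(-21) = -7 + 273 = 266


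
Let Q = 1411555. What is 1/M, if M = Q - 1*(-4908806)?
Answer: 1/6320361 ≈ 1.5822e-7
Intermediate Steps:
M = 6320361 (M = 1411555 - 1*(-4908806) = 1411555 + 4908806 = 6320361)
1/M = 1/6320361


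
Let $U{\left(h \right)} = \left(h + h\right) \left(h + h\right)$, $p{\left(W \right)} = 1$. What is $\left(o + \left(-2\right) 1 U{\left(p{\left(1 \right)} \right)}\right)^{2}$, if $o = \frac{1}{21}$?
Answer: $\frac{27889}{441} \approx 63.24$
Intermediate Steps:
$U{\left(h \right)} = 4 h^{2}$ ($U{\left(h \right)} = 2 h 2 h = 4 h^{2}$)
$o = \frac{1}{21} \approx 0.047619$
$\left(o + \left(-2\right) 1 U{\left(p{\left(1 \right)} \right)}\right)^{2} = \left(\frac{1}{21} + \left(-2\right) 1 \cdot 4 \cdot 1^{2}\right)^{2} = \left(\frac{1}{21} - 2 \cdot 4 \cdot 1\right)^{2} = \left(\frac{1}{21} - 8\right)^{2} = \left(- \frac{167}{21}\right)^{2} = \frac{27889}{441}$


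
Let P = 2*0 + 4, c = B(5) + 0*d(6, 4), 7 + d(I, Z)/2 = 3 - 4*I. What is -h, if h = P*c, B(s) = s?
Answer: -20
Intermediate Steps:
d(I, Z) = -8 - 8*I (d(I, Z) = -14 + 2*(3 - 4*I) = -14 + (6 - 8*I) = -8 - 8*I)
c = 5 (c = 5 + 0*(-8 - 8*6) = 5 + 0*(-8 - 48) = 5 + 0*(-56) = 5 + 0 = 5)
P = 4 (P = 0 + 4 = 4)
h = 20 (h = 4*5 = 20)
-h = -1*20 = -20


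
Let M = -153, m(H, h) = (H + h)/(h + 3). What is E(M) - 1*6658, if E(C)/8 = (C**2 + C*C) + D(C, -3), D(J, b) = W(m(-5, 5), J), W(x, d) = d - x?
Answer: 366662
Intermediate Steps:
m(H, h) = (H + h)/(3 + h)
D(J, b) = J (D(J, b) = J - (-5 + 5)/(3 + 5) = J - 0/8 = J - 1*0 = J + 0 = J)
E(C) = 8*C + 16*C**2 (E(C) = 8*((C**2 + C*C) + C) = 8*((C**2 + C**2) + C) = 8*(2*C**2 + C) = 8*(C + 2*C**2) = 8*C + 16*C**2)
E(M) - 1*6658 = 8*(-153)*(1 + 2*(-153)) - 1*6658 = 8*(-153)*(1 - 306) - 6658 = 8*(-153)*(-305) - 6658 = 373320 - 6658 = 366662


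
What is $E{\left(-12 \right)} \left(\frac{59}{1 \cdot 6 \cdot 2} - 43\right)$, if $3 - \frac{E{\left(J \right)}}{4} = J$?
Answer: $-2285$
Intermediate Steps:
$E{\left(J \right)} = 12 - 4 J$
$E{\left(-12 \right)} \left(\frac{59}{1 \cdot 6 \cdot 2} - 43\right) = \left(12 - -48\right) \left(\frac{59}{1 \cdot 6 \cdot 2} - 43\right) = \left(12 + 48\right) \left(\frac{59}{6 \cdot 2} - 43\right) = 60 \left(\frac{59}{12} - 43\right) = 60 \left(- \frac{457}{12}\right) = -2285$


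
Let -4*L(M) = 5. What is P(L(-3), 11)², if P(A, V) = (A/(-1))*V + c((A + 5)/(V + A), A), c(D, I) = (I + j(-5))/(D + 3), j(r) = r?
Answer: 4389025/30976 ≈ 141.69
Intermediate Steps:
L(M) = -5/4 (L(M) = -¼*5 = -5/4)
c(D, I) = (-5 + I)/(3 + D) (c(D, I) = (I - 5)/(D + 3) = (-5 + I)/(3 + D))
P(A, V) = (-5 + A)/(3 + (5 + A)/(A + V)) - A*V (P(A, V) = (A/(-1))*V + (-5 + A)/(3 + (A + 5)/(V + A)) = (A*(-1))*V + (-5 + A)/(3 + (5 + A)/(A + V)) = (-A)*V + (-5 + A)/(3 + (5 + A)/(A + V)) = -A*V + (-5 + A)/(3 + (5 + A)/(A + V)) = (-5 + A)/(3 + (5 + A)/(A + V)) - A*V)
P(L(-3), 11)² = ((-5 - 5/4)/(3 + (5 - 5/4)/(-5/4 + 11)) - 1*(-5/4)*11)² = (-25/4/(3 + (15/4)/(39/4)) + 55/4)² = (-25/4/(3 + (4/39)*(15/4)) + 55/4)² = (-25/4/(3 + 5/13) + 55/4)² = (-25/4/(44/13) + 55/4)² = ((13/44)*(-25/4) + 55/4)² = (-325/176 + 55/4)² = (2095/176)² = 4389025/30976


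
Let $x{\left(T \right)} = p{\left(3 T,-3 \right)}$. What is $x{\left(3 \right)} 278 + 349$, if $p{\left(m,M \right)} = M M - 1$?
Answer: $2573$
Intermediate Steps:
$p{\left(m,M \right)} = -1 + M^{2}$ ($p{\left(m,M \right)} = M^{2} - 1 = -1 + M^{2}$)
$x{\left(T \right)} = 8$ ($x{\left(T \right)} = -1 + \left(-3\right)^{2} = -1 + 9 = 8$)
$x{\left(3 \right)} 278 + 349 = 8 \cdot 278 + 349 = 2224 + 349 = 2573$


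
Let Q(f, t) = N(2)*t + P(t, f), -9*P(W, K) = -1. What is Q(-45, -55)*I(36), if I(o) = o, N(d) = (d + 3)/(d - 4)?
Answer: 4954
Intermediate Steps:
N(d) = (3 + d)/(-4 + d)
P(W, K) = 1/9 (P(W, K) = -1/9*(-1) = 1/9)
Q(f, t) = 1/9 - 5*t/2 (Q(f, t) = ((3 + 2)/(-4 + 2))*t + 1/9 = (5/(-2))*t + 1/9 = (-1/2*5)*t + 1/9 = -5*t/2 + 1/9 = 1/9 - 5*t/2)
Q(-45, -55)*I(36) = (1/9 - 5/2*(-55))*36 = (1/9 + 275/2)*36 = (2477/18)*36 = 4954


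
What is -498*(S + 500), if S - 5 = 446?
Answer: -473598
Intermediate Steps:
S = 451 (S = 5 + 446 = 451)
-498*(S + 500) = -498*(451 + 500) = -498*951 = -473598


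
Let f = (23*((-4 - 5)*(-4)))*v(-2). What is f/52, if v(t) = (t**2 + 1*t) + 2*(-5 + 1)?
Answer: -1242/13 ≈ -95.538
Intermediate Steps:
v(t) = -8 + t + t**2 (v(t) = (t**2 + t) + 2*(-4) = (t + t**2) - 8 = -8 + t + t**2)
f = -4968 (f = (23*((-4 - 5)*(-4)))*(-8 - 2 + (-2)**2) = (23*(-9*(-4)))*(-8 - 2 + 4) = (23*36)*(-6) = 828*(-6) = -4968)
f/52 = -4968/52 = (1/52)*(-4968) = -1242/13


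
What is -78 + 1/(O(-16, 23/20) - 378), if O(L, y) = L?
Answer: -30733/394 ≈ -78.003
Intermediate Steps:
-78 + 1/(O(-16, 23/20) - 378) = -78 + 1/(-16 - 378) = -78 + 1/(-394) = -78 - 1/394 = -30733/394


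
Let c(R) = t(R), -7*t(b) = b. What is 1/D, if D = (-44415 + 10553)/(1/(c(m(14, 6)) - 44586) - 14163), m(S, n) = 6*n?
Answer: 4420810501/10569616956 ≈ 0.41826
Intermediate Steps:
t(b) = -b/7
c(R) = -R/7
D = 10569616956/4420810501 (D = (-44415 + 10553)/(1/(-6*6/7 - 44586) - 14163) = -33862/(1/(-1/7*36 - 44586) - 14163) = -33862/(1/(-36/7 - 44586) - 14163) = -33862/(1/(-312138/7) - 14163) = -33862/(-7/312138 - 14163) = -33862/(-4420810501/312138) = -33862*(-312138/4420810501) = 10569616956/4420810501 ≈ 2.3909)
1/D = 1/(10569616956/4420810501) = 4420810501/10569616956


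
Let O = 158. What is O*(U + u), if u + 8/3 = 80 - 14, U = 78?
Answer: 66992/3 ≈ 22331.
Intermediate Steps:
u = 190/3 (u = -8/3 + (80 - 14) = -8/3 + 66 = 190/3 ≈ 63.333)
O*(U + u) = 158*(78 + 190/3) = 158*(424/3) = 66992/3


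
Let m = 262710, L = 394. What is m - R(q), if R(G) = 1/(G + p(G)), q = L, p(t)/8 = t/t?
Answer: 105609419/402 ≈ 2.6271e+5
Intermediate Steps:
p(t) = 8 (p(t) = 8*(t/t) = 8*1 = 8)
q = 394
R(G) = 1/(8 + G) (R(G) = 1/(G + 8) = 1/(8 + G))
m - R(q) = 262710 - 1/(8 + 394) = 262710 - 1/402 = 105609419/402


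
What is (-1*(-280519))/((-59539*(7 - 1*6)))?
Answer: -280519/59539 ≈ -4.7115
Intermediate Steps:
(-1*(-280519))/((-59539*(7 - 1*6))) = 280519/((-59539*(7 - 6))) = 280519/((-59539*1)) = 280519/(-59539) = 280519*(-1/59539) = -280519/59539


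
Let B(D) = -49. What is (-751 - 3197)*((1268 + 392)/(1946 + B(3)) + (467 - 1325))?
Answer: 917044824/271 ≈ 3.3839e+6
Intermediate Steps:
(-751 - 3197)*((1268 + 392)/(1946 + B(3)) + (467 - 1325)) = (-751 - 3197)*((1268 + 392)/(1946 - 49) + (467 - 1325)) = -3948*(1660/1897 - 858) = -3948*(-1625966/1897) = 917044824/271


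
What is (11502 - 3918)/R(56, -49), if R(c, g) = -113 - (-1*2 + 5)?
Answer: -1896/29 ≈ -65.379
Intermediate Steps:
R(c, g) = -116 (R(c, g) = -113 - (-2 + 5) = -113 - 1*3 = -113 - 3 = -116)
(11502 - 3918)/R(56, -49) = (11502 - 3918)/(-116) = 7584*(-1/116) = -1896/29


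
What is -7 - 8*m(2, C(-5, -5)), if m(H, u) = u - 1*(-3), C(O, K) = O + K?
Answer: 49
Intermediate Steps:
C(O, K) = K + O
m(H, u) = 3 + u (m(H, u) = u + 3 = 3 + u)
-7 - 8*m(2, C(-5, -5)) = -7 - 8*(3 + (-5 - 5)) = -7 - 8*(3 - 10) = -7 - 8*(-7) = -7 + 56 = 49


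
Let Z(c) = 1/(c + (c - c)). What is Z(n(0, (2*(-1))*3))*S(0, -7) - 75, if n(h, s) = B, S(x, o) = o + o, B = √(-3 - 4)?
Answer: -75 + 2*I*√7 ≈ -75.0 + 5.2915*I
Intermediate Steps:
B = I*√7 (B = √(-7) = I*√7 ≈ 2.6458*I)
S(x, o) = 2*o
n(h, s) = I*√7
Z(c) = 1/c (Z(c) = 1/(c + 0) = 1/c)
Z(n(0, (2*(-1))*3))*S(0, -7) - 75 = (2*(-7))/((I*√7)) - 75 = -I*√7/7*(-14) - 75 = 2*I*√7 - 75 = -75 + 2*I*√7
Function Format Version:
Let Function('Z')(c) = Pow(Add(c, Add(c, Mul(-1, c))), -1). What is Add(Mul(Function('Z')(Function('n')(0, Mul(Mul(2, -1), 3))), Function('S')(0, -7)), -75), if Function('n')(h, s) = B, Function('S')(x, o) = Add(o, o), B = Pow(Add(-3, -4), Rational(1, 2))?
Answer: Add(-75, Mul(2, I, Pow(7, Rational(1, 2)))) ≈ Add(-75.000, Mul(5.2915, I))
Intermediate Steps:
B = Mul(I, Pow(7, Rational(1, 2))) (B = Pow(-7, Rational(1, 2)) = Mul(I, Pow(7, Rational(1, 2))) ≈ Mul(2.6458, I))
Function('S')(x, o) = Mul(2, o)
Function('n')(h, s) = Mul(I, Pow(7, Rational(1, 2)))
Function('Z')(c) = Pow(c, -1) (Function('Z')(c) = Pow(Add(c, 0), -1) = Pow(c, -1))
Add(Mul(Function('Z')(Function('n')(0, Mul(Mul(2, -1), 3))), Function('S')(0, -7)), -75) = Add(Mul(Pow(Mul(I, Pow(7, Rational(1, 2))), -1), Mul(2, -7)), -75) = Add(Mul(Mul(Rational(-1, 7), I, Pow(7, Rational(1, 2))), -14), -75) = Add(Mul(2, I, Pow(7, Rational(1, 2))), -75) = Add(-75, Mul(2, I, Pow(7, Rational(1, 2))))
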